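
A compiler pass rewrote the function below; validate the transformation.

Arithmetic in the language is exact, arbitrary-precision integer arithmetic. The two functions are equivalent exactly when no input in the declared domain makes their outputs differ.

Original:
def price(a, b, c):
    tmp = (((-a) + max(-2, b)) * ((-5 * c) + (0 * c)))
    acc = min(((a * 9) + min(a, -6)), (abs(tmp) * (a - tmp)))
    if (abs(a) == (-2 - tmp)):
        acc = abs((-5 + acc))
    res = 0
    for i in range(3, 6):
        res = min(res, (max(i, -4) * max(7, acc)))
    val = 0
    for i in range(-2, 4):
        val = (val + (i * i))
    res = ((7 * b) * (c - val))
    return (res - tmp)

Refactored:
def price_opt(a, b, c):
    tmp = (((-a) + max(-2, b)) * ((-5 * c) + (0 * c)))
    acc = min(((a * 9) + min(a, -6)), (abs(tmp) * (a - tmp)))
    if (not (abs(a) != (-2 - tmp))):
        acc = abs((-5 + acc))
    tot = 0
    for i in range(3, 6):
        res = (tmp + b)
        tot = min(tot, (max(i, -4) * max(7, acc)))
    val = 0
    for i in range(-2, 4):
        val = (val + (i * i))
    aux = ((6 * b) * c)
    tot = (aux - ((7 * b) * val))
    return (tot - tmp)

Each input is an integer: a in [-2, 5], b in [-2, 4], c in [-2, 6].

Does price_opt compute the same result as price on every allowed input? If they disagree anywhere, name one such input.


The rewrite breaks on a=-2, b=-2, c=-2, where the results are 294 and 290.
price: tmp := 0 | acc := -24 | (abs(a) == (-2 - tmp)): false | res := 0 | iter i=3: | res := 0 | iter i=4: | res := 0 | iter i=5: | res := 0 | val := 0 | iter i=-2: | val := 4 | iter i=-1: | val := 5 | iter i=0: | val := 5 | iter i=1: | val := 6 | iter i=2: | val := 10 | iter i=3: | val := 19 | res := 294 | result 294
price_opt: tmp := 0 | acc := -24 | (not (abs(a) != (-2 - tmp))): false | tot := 0 | iter i=3: | res := -2 | tot := 0 | iter i=4: | res := -2 | tot := 0 | iter i=5: | res := -2 | tot := 0 | val := 0 | iter i=-2: | val := 4 | iter i=-1: | val := 5 | iter i=0: | val := 5 | iter i=1: | val := 6 | iter i=2: | val := 10 | iter i=3: | val := 19 | aux := 24 | tot := 290 | result 290
verdict: not equivalent; witness: a=-2, b=-2, c=-2


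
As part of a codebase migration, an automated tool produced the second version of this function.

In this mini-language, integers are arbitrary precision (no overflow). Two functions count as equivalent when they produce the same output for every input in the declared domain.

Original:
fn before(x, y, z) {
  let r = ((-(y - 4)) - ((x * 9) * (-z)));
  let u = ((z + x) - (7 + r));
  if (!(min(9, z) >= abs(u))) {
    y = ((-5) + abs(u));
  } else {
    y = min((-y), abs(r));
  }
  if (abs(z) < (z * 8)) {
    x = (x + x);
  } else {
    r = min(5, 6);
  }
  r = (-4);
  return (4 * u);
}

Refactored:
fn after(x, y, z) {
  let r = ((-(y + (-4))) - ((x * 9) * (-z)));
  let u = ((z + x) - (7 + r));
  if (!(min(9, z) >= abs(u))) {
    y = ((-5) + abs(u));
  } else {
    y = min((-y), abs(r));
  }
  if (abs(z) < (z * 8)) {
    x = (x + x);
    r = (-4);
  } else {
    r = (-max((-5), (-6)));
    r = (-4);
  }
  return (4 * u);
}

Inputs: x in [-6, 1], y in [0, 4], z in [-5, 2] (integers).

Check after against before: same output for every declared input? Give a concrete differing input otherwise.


Side by side, the visible changes include: arithmetic usage differs, and constant usage differs, and statement counts differ, and min/max/abs usage differs.
Spot check at x=1, y=2, z=-2 — before: r becomes -16; next u becomes 8; next (!(min(9, z) >= abs(u))) evaluates to true; next y becomes 3; next (abs(z) < (z * 8)) evaluates to false; next r becomes 5; next r becomes -4; next final value 32. after: r becomes -16; next u becomes 8; next (!(min(9, z) >= abs(u))) evaluates to true; next y becomes 3; next (abs(z) < (z * 8)) evaluates to false; next r becomes 5; next r becomes -4; next final value 32. Both give 32.
Sweeping the whole domain (320 inputs) finds no disagreement.
verdict: equivalent


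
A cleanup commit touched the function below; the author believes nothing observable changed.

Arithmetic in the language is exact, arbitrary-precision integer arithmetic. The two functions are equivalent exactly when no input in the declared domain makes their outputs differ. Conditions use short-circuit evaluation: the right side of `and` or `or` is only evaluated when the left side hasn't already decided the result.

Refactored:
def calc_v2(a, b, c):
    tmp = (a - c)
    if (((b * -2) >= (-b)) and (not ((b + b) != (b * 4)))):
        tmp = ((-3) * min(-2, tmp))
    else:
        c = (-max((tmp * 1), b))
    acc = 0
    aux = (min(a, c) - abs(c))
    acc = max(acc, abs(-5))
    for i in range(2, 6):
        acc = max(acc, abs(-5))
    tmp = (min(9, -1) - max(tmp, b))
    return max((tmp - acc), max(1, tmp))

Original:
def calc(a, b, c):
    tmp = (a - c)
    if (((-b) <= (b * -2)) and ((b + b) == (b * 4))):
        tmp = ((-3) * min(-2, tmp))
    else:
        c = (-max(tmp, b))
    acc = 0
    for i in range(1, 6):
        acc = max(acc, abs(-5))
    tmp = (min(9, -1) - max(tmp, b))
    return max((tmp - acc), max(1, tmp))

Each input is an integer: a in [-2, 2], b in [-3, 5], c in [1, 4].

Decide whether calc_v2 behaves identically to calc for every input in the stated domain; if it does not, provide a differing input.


Equivalent — the differences include comparison usage differs; also statement counts differ; also min/max/abs usage differs; also arithmetic usage differs; also boolean connective usage differs; also constant usage differs; also local variable names differ; also loop structure differs, yet no declared input distinguishes the two.
One worked example (a=1, b=5, c=1) — calc: tmp := 0 | (((-b) <= (b * -2)) and ((b + b) == (b * 4))): false | c := -5 | acc := 0 | iter i=1: | acc := 5 | iter i=2: | acc := 5 | iter i=3: | acc := 5 | iter i=4: | acc := 5 | iter i=5: | acc := 5 | tmp := -6 | result 1; calc_v2: tmp := 0 | (((b * -2) >= (-b)) and (not ((b + b) != (b * 4)))): false | c := -5 | acc := 0 | aux := -10 | acc := 5 | iter i=2: | acc := 5 | iter i=3: | acc := 5 | iter i=4: | acc := 5 | iter i=5: | acc := 5 | tmp := -6 | result 1; agreement on 1.
Across all 180 domain points the two functions coincide.
verdict: equivalent


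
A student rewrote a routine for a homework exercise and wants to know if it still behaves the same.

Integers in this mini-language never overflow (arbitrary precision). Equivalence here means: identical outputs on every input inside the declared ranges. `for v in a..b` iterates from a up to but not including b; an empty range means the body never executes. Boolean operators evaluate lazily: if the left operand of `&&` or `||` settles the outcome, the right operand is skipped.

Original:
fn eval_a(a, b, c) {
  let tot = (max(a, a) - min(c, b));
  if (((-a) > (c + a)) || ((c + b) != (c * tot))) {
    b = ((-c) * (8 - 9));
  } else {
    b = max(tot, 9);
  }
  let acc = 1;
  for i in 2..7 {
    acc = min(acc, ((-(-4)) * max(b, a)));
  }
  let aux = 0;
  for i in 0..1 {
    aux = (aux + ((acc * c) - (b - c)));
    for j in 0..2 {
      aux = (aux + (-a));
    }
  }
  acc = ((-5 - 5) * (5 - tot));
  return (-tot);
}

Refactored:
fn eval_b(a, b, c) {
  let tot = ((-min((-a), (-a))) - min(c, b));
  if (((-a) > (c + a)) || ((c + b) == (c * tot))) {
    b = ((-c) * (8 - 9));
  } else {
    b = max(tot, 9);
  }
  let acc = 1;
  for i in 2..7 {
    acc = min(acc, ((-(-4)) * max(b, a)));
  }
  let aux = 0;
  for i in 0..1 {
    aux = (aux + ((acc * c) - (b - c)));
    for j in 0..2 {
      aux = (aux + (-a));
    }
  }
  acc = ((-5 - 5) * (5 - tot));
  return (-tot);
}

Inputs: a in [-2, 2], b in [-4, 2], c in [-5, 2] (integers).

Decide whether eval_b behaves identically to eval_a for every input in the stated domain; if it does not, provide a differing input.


The edit looks behavioral (`((c + b) != (c * tot))` became `((c + b) == (c * tot))`), but over these ranges it never changes the outcome.
Tracing a=-2, b=-1, c=2: eval_a: tot=-1, then (((-a) > (c + a)) || ((c + b) != (c * tot))) is true, then b=2, then acc=1, then (i=2), then acc=1, then (i=3), then acc=1, then (i=4), then acc=1, then (i=5), then acc=1, then (i=6), then acc=1, then aux=0, then (i=0), then aux=2, then (j=0), then aux=4, then (j=1), then aux=6, then acc=-60, then returns 1 | eval_b: tot=-1, then (((-a) > (c + a)) || ((c + b) == (c * tot))) is true, then b=2, then acc=1, then (i=2), then acc=1, then (i=3), then acc=1, then (i=4), then acc=1, then (i=5), then acc=1, then (i=6), then acc=1, then aux=0, then (i=0), then aux=2, then (j=0), then aux=4, then (j=1), then aux=6, then acc=-60, then returns 1 — matching result 1.
An exhaustive pass over the 280 declared inputs shows identical outputs.
verdict: equivalent


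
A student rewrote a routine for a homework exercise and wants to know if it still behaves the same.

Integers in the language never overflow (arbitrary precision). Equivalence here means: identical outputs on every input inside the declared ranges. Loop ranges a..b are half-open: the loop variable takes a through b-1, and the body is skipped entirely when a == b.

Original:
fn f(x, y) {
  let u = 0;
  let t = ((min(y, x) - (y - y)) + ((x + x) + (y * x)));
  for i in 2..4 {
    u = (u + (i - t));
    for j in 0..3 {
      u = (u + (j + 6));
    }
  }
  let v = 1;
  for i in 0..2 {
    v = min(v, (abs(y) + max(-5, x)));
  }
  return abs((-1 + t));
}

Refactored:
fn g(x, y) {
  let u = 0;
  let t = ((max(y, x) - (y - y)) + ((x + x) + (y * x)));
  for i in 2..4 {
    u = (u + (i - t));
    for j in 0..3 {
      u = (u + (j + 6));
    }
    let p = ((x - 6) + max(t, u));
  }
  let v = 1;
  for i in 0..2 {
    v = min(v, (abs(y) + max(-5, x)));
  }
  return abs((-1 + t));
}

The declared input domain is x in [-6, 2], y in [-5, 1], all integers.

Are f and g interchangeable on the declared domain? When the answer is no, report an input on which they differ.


There is a counterexample at x=-6, y=-5: 11 on one side, 12 on the other.
f: u = 0; t = 12; [i=2]; u = -10; [j=0]; u = -4; [j=1]; u = 3; [j=2]; u = 11; [i=3]; u = 2; [j=0]; u = 8; [j=1]; u = 15; [j=2]; u = 23; v = 1; [i=0]; v = 0; [i=1]; v = 0; return 11
g: u = 0; t = 13; [i=2]; u = -11; [j=0]; u = -5; [j=1]; u = 2; [j=2]; u = 10; p = 1; [i=3]; u = 0; [j=0]; u = 6; [j=1]; u = 13; [j=2]; u = 21; p = 9; v = 1; [i=0]; v = 0; [i=1]; v = 0; return 12
verdict: not equivalent; witness: x=-6, y=-5


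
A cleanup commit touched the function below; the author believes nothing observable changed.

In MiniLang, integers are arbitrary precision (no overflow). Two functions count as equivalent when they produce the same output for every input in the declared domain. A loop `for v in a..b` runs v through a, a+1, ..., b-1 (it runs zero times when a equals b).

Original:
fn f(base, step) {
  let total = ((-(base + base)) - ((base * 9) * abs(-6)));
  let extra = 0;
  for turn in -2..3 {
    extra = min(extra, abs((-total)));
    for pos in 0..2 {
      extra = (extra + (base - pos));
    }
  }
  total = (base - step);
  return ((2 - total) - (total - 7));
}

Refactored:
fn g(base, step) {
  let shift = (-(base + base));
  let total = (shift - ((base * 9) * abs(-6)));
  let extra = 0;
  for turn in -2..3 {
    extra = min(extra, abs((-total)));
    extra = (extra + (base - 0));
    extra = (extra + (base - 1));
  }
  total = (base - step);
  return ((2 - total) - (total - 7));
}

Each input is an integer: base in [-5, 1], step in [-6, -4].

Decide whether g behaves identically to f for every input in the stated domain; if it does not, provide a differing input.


This is a faithful refactor — constant usage differs; also statement counts differ; also arithmetic usage differs; also local variable names differ; also loop structure differs, but the computed results match everywhere.
As a probe, take base=-3, step=-4: f runs total becomes 168; next extra becomes 0; next at turn=-2:; next extra becomes 0; next at pos=0:; next extra becomes -3; next at pos=1:; next extra becomes -7; next at turn=-1:; next extra becomes -7; next at pos=0:; next extra becomes -10; next at pos=1:; next extra becomes -14; next at turn=0:; next extra becomes -14; next at pos=0:; next extra becomes -17; next at pos=1:; next extra becomes -21; next at turn=1:; next extra becomes -21; next at pos=0:; next extra becomes -24; next at pos=1:; next extra becomes -28; next at turn=2:; next extra becomes -28; next at pos=0:; next extra becomes -31; next at pos=1:; next extra becomes -35; next total becomes 1; next final value 7; g runs shift becomes 6; next total becomes 168; next extra becomes 0; next at turn=-2:; next extra becomes 0; next extra becomes -3; next extra becomes -7; next at turn=-1:; next extra becomes -7; next extra becomes -10; next extra becomes -14; next at turn=0:; next extra becomes -14; next extra becomes -17; next extra becomes -21; next at turn=1:; next extra becomes -21; next extra becomes -24; next extra becomes -28; next at turn=2:; next extra becomes -28; next extra becomes -31; next extra becomes -35; next total becomes 1; next final value 7; both end at 7.
Checked all 21 inputs in the declared domain: the outputs agree on every one.
verdict: equivalent


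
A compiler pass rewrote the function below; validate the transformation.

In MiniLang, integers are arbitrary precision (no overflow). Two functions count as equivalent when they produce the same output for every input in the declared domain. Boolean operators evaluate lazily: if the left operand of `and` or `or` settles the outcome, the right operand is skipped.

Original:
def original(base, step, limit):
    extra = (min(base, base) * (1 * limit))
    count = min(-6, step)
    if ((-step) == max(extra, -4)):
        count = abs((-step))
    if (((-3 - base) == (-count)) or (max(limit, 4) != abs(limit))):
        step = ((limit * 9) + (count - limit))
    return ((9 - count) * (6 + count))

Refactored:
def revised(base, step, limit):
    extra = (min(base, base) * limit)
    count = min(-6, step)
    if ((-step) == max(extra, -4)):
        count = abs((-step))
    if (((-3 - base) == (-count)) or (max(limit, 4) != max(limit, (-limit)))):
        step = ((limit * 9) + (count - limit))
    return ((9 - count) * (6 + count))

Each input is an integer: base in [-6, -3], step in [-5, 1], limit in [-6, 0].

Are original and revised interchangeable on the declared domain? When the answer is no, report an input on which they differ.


The two versions differ — the changes include min/max/abs usage differs, arithmetic usage differs, constant usage differs.
One worked example (base=-3, step=-1, limit=0) — original: extra := 0 | count := -6 | ((-step) == max(extra, -4)): false | (((-3 - base) == (-count)) or (max(limit, 4) != abs(limit))): true | step := -6 | result 0; revised: extra := 0 | count := -6 | ((-step) == max(extra, -4)): false | (((-3 - base) == (-count)) or (max(limit, 4) != max(limit, (-limit)))): true | step := -6 | result 0; agreement on 0.
An exhaustive pass over the 196 declared inputs shows identical outputs.
verdict: equivalent


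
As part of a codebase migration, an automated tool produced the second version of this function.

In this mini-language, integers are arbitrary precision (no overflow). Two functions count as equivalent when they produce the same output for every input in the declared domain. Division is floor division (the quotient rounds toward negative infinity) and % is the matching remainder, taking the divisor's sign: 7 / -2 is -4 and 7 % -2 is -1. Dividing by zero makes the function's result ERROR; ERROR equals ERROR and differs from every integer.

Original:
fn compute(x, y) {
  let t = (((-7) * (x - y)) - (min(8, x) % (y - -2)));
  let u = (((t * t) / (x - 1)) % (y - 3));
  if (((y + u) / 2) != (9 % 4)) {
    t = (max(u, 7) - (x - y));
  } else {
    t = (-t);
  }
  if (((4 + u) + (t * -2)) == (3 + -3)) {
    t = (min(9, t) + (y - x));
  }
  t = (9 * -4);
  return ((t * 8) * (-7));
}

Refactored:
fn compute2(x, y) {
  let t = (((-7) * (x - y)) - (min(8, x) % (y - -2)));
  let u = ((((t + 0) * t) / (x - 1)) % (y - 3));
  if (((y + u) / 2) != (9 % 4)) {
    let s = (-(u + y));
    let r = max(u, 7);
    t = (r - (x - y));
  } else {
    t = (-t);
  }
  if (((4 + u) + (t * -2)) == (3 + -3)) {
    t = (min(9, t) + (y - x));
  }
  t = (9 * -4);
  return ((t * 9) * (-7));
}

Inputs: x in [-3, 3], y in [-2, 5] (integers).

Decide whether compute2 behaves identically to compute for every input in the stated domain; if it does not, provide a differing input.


Not equivalent: x=-3, y=-1 separates them (2016 vs 2268).
compute: t=14, then u=-1, then (((y + u) / 2) != (9 % 4)) is true, then t=9, then (((4 + u) + (t * -2)) == (3 + -3)) is false, then t=-36, then returns 2016
compute2: t=14, then u=-1, then (((y + u) / 2) != (9 % 4)) is true, then s=2, then r=7, then t=9, then (((4 + u) + (t * -2)) == (3 + -3)) is false, then t=-36, then returns 2268
verdict: not equivalent; witness: x=-3, y=-1


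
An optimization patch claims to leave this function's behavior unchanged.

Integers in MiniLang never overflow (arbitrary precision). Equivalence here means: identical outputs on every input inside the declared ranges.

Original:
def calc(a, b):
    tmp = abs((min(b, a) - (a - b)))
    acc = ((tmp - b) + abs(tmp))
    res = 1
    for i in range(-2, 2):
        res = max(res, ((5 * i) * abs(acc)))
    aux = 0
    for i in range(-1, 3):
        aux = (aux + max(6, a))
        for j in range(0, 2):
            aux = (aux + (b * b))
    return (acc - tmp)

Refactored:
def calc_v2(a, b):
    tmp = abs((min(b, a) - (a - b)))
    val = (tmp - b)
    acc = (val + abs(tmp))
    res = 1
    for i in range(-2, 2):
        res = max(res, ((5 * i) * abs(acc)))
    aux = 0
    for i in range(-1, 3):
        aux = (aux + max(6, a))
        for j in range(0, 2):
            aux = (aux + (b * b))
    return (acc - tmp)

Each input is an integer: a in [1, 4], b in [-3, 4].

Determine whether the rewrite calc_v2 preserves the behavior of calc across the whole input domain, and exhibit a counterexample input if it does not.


Equivalent — the differences include statement counts differ, plus local variable names differ, yet no declared input distinguishes the two.
As a probe, take a=2, b=-3: calc runs tmp becomes 8; next acc becomes 19; next res becomes 1; next at i=-2:; next res becomes 1; next at i=-1:; next res becomes 1; next at i=0:; next res becomes 1; next at i=1:; next res becomes 95; next aux becomes 0; next at i=-1:; next aux becomes 6; next at j=0:; next aux becomes 15; next at j=1:; next aux becomes 24; next at i=0:; next aux becomes 30; next at j=0:; next aux becomes 39; next at j=1:; next aux becomes 48; next at i=1:; next aux becomes 54; next at j=0:; next aux becomes 63; next at j=1:; next aux becomes 72; next at i=2:; next aux becomes 78; next at j=0:; next aux becomes 87; next at j=1:; next aux becomes 96; next final value 11; calc_v2 runs tmp becomes 8; next val becomes 11; next acc becomes 19; next res becomes 1; next at i=-2:; next res becomes 1; next at i=-1:; next res becomes 1; next at i=0:; next res becomes 1; next at i=1:; next res becomes 95; next aux becomes 0; next at i=-1:; next aux becomes 6; next at j=0:; next aux becomes 15; next at j=1:; next aux becomes 24; next at i=0:; next aux becomes 30; next at j=0:; next aux becomes 39; next at j=1:; next aux becomes 48; next at i=1:; next aux becomes 54; next at j=0:; next aux becomes 63; next at j=1:; next aux becomes 72; next at i=2:; next aux becomes 78; next at j=0:; next aux becomes 87; next at j=1:; next aux becomes 96; next final value 11; both end at 11.
Across all 32 domain points the two functions coincide.
verdict: equivalent


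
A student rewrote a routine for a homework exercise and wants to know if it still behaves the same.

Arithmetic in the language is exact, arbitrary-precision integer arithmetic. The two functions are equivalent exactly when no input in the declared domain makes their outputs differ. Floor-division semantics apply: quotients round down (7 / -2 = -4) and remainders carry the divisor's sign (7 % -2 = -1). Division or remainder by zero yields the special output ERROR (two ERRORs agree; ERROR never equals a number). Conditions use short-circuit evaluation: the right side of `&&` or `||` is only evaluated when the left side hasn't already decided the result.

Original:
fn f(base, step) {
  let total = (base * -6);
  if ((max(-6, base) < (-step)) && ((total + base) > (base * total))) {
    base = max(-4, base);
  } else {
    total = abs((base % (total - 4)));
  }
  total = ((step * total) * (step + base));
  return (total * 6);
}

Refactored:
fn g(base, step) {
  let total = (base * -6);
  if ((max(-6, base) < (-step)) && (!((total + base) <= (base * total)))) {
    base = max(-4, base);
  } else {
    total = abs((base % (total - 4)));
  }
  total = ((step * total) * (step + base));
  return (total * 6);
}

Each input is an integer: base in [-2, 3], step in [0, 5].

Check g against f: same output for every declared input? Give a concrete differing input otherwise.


Differences: comparison usage differs, plus boolean connective usage differs — yet all 36 inputs agree.
verdict: equivalent


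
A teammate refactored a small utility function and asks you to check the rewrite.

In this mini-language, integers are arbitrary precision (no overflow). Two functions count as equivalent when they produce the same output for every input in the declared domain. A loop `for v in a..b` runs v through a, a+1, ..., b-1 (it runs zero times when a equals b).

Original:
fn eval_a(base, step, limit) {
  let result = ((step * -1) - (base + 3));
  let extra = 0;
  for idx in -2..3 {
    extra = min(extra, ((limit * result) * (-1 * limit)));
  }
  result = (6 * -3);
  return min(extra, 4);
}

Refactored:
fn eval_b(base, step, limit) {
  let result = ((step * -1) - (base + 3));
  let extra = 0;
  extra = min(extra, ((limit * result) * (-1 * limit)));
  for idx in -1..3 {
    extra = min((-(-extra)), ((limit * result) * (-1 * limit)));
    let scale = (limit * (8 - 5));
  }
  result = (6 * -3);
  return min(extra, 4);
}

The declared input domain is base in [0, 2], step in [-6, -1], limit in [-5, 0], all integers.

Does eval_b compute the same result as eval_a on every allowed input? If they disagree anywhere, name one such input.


Changes here: loop structure differs; also local variable names differ; also statement counts differ; also constant usage differs; also min/max/abs usage differs; also arithmetic usage differs; the full 108-point sweep finds no disagreement.
verdict: equivalent


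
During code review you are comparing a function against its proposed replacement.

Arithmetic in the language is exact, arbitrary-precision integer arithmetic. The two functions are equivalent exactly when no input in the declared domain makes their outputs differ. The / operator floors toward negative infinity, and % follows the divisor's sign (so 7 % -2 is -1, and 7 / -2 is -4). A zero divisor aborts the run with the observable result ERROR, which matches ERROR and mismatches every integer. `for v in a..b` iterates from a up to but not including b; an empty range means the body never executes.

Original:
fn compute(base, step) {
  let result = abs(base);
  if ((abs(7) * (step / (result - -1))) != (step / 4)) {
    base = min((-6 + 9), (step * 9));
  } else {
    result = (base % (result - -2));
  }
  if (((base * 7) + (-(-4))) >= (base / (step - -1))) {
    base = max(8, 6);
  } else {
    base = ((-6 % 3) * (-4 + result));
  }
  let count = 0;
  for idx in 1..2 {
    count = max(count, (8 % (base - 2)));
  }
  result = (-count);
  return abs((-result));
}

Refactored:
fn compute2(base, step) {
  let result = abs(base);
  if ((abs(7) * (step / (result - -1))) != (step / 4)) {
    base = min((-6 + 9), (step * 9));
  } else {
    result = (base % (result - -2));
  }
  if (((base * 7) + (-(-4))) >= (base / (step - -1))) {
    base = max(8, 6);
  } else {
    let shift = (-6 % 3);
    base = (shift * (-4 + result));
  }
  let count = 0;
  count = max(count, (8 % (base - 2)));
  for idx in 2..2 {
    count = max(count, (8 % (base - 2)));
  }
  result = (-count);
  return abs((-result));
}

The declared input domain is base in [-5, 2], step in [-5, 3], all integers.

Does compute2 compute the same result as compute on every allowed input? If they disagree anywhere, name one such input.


Although statement counts differ; and loop structure differs; and min/max/abs usage differs; and arithmetic usage differs; and constant usage differs; and local variable names differ, 72/72 inputs agree.
verdict: equivalent


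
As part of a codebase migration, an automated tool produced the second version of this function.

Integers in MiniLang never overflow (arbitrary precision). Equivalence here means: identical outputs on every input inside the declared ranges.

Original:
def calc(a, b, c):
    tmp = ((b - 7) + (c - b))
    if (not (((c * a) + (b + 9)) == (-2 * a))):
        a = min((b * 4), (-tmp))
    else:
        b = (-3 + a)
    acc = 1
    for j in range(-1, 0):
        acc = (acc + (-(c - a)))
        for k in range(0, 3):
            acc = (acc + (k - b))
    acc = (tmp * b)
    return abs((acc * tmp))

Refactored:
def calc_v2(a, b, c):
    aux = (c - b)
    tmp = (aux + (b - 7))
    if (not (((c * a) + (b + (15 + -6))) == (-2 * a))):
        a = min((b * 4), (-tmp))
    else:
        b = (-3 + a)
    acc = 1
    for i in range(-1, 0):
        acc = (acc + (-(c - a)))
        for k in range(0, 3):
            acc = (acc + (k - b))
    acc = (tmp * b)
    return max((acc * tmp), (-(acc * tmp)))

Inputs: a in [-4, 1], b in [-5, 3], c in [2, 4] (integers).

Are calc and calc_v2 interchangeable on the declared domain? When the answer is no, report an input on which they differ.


The two versions differ — the changes include statement counts differ; also min/max/abs usage differs; also constant usage differs; also arithmetic usage differs; also local variable names differ.
One worked example (a=1, b=2, c=2) — calc: tmp := -5 | (not (((c * a) + (b + 9)) == (-2 * a))): true | a := 5 | acc := 1 | iter j=-1: | acc := 4 | iter k=0: | acc := 2 | iter k=1: | acc := 1 | iter k=2: | acc := 1 | acc := -10 | result 50; calc_v2: aux := 0 | tmp := -5 | (not (((c * a) + (b + (15 + -6))) == (-2 * a))): true | a := 5 | acc := 1 | iter i=-1: | acc := 4 | iter k=0: | acc := 2 | iter k=1: | acc := 1 | iter k=2: | acc := 1 | acc := -10 | result 50; agreement on 50.
Every one of the 162 inputs gives matching results.
verdict: equivalent


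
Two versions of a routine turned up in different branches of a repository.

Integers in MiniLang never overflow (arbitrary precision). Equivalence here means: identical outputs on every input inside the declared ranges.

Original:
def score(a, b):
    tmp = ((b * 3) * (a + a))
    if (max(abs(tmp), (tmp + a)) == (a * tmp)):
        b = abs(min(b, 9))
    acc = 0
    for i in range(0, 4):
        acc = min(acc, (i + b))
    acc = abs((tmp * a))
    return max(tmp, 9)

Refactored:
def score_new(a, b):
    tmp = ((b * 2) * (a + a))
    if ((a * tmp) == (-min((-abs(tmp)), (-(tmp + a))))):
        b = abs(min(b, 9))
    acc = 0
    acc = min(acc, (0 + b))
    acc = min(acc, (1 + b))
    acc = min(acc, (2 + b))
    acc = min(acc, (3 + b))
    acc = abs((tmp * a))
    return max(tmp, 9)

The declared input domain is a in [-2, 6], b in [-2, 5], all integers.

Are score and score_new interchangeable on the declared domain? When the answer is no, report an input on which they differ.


Not equivalent: a=-2, b=-2 separates them (24 vs 16).
score: tmp := 24 | (max(abs(tmp), (tmp + a)) == (a * tmp)): false | acc := 0 | iter i=0: | acc := -2 | iter i=1: | acc := -2 | iter i=2: | acc := -2 | iter i=3: | acc := -2 | acc := 48 | result 24
score_new: tmp := 16 | ((a * tmp) == (-min((-abs(tmp)), (-(tmp + a))))): false | acc := 0 | acc := -2 | acc := -2 | acc := -2 | acc := -2 | acc := 32 | result 16
verdict: not equivalent; witness: a=-2, b=-2


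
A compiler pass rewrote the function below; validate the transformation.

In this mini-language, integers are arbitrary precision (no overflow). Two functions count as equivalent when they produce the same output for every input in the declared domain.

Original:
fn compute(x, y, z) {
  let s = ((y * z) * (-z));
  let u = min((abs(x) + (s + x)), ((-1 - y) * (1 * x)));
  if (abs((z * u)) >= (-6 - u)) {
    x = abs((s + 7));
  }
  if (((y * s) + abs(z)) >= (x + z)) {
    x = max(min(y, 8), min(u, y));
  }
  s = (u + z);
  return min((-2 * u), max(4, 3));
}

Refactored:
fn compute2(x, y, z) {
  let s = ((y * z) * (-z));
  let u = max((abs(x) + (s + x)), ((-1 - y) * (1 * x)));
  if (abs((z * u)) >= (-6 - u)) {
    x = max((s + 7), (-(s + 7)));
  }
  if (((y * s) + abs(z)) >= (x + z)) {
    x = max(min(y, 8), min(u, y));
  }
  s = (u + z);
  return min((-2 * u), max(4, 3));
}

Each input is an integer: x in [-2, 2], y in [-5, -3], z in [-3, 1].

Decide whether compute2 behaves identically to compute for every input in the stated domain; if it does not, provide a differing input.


x=-2, y=-5, z=-3 yields 4 from compute but -90 from compute2.
verdict: not equivalent; witness: x=-2, y=-5, z=-3


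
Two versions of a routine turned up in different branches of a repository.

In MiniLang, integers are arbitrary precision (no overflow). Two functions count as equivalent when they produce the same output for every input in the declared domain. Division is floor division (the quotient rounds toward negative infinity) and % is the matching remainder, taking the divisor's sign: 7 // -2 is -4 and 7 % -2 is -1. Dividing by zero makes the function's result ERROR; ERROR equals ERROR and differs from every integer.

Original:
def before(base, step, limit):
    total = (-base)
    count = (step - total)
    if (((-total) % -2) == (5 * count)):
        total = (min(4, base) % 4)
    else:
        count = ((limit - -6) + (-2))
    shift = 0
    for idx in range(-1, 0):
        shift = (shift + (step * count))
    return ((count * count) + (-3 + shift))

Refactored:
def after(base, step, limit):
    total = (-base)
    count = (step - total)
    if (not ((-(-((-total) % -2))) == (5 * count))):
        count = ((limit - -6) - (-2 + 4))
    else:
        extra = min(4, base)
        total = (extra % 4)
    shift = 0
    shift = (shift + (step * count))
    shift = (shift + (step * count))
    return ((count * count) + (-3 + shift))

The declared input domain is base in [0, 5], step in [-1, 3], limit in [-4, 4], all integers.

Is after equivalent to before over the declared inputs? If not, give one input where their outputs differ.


These are not equivalent — on base=0, step=-1, limit=-3 the outputs split (-3 vs -4).
before: total = 0; count = -1; (((-total) % -2) == (5 * count)) -> false; count = 1; shift = 0; [idx=-1]; shift = -1; return -3
after: total = 0; count = -1; (not ((-(-((-total) % -2))) == (5 * count))) -> true; count = 1; shift = 0; shift = -1; shift = -2; return -4
verdict: not equivalent; witness: base=0, step=-1, limit=-3


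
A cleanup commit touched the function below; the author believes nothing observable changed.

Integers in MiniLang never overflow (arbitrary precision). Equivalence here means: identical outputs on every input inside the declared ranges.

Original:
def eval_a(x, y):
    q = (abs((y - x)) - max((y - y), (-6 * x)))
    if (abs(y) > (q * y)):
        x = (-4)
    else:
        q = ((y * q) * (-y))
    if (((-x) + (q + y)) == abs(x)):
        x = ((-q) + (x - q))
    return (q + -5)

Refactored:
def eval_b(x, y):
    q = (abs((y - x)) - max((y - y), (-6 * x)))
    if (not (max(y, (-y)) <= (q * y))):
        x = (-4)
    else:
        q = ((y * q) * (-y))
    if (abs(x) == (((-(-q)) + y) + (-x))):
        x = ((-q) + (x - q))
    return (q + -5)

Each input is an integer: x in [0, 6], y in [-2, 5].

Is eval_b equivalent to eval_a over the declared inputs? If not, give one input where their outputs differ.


This is a faithful refactor — comparison usage differs, and min/max/abs usage differs, and boolean connective usage differs, but the computed results match everywhere.
Tracing x=2, y=4: eval_a: q := 2 | (abs(y) > (q * y)): false | q := -32 | (((-x) + (q + y)) == abs(x)): false | result -37 | eval_b: q := 2 | (not (max(y, (-y)) <= (q * y))): false | q := -32 | (abs(x) == (((-(-q)) + y) + (-x))): false | result -37 — matching result -37.
Sweeping the whole domain (56 inputs) finds no disagreement.
verdict: equivalent


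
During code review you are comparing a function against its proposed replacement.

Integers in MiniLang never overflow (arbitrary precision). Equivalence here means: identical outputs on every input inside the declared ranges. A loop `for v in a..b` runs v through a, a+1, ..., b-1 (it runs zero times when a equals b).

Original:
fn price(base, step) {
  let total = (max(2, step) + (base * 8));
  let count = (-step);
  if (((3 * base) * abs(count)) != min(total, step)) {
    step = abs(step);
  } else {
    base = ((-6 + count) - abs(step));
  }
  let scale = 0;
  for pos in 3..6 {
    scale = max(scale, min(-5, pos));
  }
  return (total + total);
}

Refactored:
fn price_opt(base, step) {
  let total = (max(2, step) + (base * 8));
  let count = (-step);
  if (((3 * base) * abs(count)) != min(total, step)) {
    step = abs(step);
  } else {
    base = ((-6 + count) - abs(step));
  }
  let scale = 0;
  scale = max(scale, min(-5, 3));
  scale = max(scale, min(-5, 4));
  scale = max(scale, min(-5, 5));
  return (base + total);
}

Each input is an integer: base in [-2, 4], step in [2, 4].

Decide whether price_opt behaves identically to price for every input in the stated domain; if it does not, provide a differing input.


Try base=-2, step=2.
price: total = -14; count = -2; (((3 * base) * abs(count)) != min(total, step)) -> true; step = 2; scale = 0; [pos=3]; scale = 0; [pos=4]; scale = 0; [pos=5]; scale = 0; return -28
price_opt: total = -14; count = -2; (((3 * base) * abs(count)) != min(total, step)) -> true; step = 2; scale = 0; scale = 0; scale = 0; scale = 0; return -16
-28 and -16 differ, so these are not the same function on this domain.
verdict: not equivalent; witness: base=-2, step=2


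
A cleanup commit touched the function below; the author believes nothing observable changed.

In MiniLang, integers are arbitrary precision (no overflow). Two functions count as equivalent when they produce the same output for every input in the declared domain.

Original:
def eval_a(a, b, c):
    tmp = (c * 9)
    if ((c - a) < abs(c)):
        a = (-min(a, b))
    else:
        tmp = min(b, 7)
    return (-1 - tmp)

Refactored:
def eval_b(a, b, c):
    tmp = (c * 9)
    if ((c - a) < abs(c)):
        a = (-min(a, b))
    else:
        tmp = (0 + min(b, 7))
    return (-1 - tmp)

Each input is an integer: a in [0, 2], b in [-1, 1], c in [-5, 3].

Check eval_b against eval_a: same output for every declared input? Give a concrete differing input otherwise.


Changes here: arithmetic usage differs, plus constant usage differs; the full 81-point sweep finds no disagreement.
verdict: equivalent


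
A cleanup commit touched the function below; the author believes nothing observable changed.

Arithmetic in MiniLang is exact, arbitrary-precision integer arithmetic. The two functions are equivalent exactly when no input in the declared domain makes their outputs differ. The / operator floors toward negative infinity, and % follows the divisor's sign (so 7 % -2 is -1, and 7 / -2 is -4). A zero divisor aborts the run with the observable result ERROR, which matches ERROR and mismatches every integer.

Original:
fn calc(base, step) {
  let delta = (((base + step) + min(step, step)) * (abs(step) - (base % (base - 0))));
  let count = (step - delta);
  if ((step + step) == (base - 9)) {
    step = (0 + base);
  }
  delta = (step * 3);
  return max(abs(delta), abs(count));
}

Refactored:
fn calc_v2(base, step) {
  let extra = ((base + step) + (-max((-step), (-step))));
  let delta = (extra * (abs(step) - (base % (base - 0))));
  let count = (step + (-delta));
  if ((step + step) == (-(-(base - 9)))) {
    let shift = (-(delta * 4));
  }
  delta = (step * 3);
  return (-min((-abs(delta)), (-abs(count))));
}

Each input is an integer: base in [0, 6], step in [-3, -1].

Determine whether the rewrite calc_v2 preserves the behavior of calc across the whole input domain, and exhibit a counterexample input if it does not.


Input base=5, step=-2: 15 from calc versus 6 from calc_v2.
verdict: not equivalent; witness: base=5, step=-2


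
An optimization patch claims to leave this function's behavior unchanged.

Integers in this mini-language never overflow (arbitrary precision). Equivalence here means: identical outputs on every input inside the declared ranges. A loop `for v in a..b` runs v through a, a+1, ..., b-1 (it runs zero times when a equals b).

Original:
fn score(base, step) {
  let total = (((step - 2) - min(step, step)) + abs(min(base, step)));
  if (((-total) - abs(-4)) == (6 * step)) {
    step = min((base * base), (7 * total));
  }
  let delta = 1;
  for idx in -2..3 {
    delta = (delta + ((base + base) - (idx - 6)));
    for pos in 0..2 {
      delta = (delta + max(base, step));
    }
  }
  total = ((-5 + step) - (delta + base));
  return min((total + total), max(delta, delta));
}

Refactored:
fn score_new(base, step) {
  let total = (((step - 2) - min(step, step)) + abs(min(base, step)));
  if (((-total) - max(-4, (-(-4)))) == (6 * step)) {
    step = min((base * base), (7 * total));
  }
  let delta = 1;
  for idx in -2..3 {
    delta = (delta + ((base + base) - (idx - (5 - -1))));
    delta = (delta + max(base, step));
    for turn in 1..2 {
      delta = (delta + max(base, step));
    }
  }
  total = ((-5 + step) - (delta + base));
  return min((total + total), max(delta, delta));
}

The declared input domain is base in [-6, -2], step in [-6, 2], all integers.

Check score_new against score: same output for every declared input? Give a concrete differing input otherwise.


This is a faithful refactor — constant usage differs; arithmetic usage differs; local variable names differ; min/max/abs usage differs; statement counts differ; loop structure differs, but the computed results match everywhere.
Tracing base=-3, step=1: score: total = 1; (((-total) - abs(-4)) == (6 * step)) -> false; delta = 1; [idx=-2]; delta = 3; [pos=0]; delta = 4; [pos=1]; delta = 5; [idx=-1]; delta = 6; [pos=0]; delta = 7; [pos=1]; delta = 8; [idx=0]; delta = 8; [pos=0]; delta = 9; [pos=1]; delta = 10; [idx=1]; delta = 9; [pos=0]; delta = 10; [pos=1]; delta = 11; [idx=2]; delta = 9; [pos=0]; delta = 10; [pos=1]; delta = 11; total = -12; return -24 | score_new: total = 1; (((-total) - max(-4, (-(-4)))) == (6 * step)) -> false; delta = 1; [idx=-2]; delta = 3; delta = 4; [turn=1]; delta = 5; [idx=-1]; delta = 6; delta = 7; [turn=1]; delta = 8; [idx=0]; delta = 8; delta = 9; [turn=1]; delta = 10; [idx=1]; delta = 9; delta = 10; [turn=1]; delta = 11; [idx=2]; delta = 9; delta = 10; [turn=1]; delta = 11; total = -12; return -24 — matching result -24.
Across all 45 domain points the two functions coincide.
verdict: equivalent


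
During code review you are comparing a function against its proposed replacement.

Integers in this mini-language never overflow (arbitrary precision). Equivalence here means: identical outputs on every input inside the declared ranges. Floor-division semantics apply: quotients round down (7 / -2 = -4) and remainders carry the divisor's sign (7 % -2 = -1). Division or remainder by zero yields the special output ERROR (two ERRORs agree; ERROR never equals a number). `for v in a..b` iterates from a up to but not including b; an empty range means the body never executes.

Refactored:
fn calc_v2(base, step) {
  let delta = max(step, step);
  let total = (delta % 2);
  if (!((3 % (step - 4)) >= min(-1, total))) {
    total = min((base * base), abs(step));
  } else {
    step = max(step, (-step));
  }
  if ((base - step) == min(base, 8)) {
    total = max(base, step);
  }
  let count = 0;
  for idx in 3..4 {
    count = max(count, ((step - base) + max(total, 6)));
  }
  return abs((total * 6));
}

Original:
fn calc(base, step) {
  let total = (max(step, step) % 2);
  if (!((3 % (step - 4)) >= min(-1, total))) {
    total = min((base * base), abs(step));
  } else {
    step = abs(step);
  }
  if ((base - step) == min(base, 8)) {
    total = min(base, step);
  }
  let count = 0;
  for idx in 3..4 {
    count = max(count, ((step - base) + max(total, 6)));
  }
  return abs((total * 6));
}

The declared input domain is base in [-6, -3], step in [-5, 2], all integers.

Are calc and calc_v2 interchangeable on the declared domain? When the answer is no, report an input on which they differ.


Consider the input base=-6, step=0.
calc: total becomes 0; next (!((3 % (step - 4)) >= min(-1, total))) evaluates to false; next step becomes 0; next ((base - step) == min(base, 8)) evaluates to true; next total becomes -6; next count becomes 0; next at idx=3:; next count becomes 12; next final value 36
calc_v2: delta becomes 0; next total becomes 0; next (!((3 % (step - 4)) >= min(-1, total))) evaluates to false; next step becomes 0; next ((base - step) == min(base, 8)) evaluates to true; next total becomes 0; next count becomes 0; next at idx=3:; next count becomes 12; next final value 0
36 != 0, so the rewrite changes behavior.
verdict: not equivalent; witness: base=-6, step=0
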